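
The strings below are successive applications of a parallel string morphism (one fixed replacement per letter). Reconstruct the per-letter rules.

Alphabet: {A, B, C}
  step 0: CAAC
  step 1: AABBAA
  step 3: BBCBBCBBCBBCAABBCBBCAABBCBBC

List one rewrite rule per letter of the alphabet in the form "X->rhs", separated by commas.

  step 0 ⇒ step 1: CAAC ⇒ AA·B·B·AA
    A ↦ B
    C ↦ AA
    B ↦ BBC  (constrained at step 1)

A->B, B->BBC, C->AA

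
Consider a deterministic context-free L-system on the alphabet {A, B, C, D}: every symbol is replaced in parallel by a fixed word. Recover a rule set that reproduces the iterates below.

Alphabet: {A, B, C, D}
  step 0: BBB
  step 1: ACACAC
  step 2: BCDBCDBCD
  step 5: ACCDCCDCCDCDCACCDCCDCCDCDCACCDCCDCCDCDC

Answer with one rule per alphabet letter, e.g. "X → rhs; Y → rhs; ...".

  step 1 ⇒ step 2: ACACAC ⇒ B·CD·B·CD·B·CD
    A ↦ B
    C ↦ CD
  step 0 ⇒ step 1: BBB ⇒ AC·AC·AC
    B ↦ AC
    D ↦ C  (constrained at step 2)

A->B, B->AC, C->CD, D->C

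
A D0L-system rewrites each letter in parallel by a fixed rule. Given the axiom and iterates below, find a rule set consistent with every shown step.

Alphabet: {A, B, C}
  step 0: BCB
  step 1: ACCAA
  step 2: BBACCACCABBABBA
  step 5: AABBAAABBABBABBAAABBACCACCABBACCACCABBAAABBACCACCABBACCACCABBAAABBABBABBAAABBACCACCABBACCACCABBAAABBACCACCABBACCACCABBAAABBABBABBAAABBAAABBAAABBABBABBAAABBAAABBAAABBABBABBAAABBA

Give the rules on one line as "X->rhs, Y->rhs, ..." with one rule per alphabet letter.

A->BBA, B->A, C->CCA

  step 1 ⇒ step 2: ACCAA ⇒ BBA·CCA·CCA·BBA·BBA
    A ↦ BBA
    C ↦ CCA
  step 0 ⇒ step 1: BCB ⇒ A·CCA·A
    B ↦ A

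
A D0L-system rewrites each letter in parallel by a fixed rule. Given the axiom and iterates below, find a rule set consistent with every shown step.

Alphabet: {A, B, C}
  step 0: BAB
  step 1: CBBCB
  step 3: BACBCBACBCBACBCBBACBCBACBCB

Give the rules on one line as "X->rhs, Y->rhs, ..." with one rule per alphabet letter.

A->B, B->CB, C->ACB

  step 0 ⇒ step 1: BAB ⇒ CB·B·CB
    A ↦ B
    B ↦ CB
    C ↦ ACB  (constrained at step 1)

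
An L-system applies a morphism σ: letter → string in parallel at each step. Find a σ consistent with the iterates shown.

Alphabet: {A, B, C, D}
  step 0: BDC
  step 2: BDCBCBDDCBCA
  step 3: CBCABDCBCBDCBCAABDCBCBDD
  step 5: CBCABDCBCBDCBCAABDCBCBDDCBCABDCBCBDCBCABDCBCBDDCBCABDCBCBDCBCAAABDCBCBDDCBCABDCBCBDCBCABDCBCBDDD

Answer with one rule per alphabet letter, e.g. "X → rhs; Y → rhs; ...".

  step 2 ⇒ step 3: BDCBCBDDCBCA ⇒ CBC·A·BD·CBC·BD·CBC·A·A·BD·CBC·BD·D
    A ↦ D
    B ↦ CBC
    C ↦ BD
    D ↦ A

A->D, B->CBC, C->BD, D->A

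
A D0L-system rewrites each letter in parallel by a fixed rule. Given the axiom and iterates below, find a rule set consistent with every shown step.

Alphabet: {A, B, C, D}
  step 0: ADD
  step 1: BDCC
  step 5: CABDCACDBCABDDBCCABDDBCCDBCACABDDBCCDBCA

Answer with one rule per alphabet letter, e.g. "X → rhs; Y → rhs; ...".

A->BD, B->DB, C->CA, D->C

  step 0 ⇒ step 1: ADD ⇒ BD·C·C
    A ↦ BD
    D ↦ C
    B ↦ DB  (constrained at step 1)
    C ↦ CA  (constrained at step 1)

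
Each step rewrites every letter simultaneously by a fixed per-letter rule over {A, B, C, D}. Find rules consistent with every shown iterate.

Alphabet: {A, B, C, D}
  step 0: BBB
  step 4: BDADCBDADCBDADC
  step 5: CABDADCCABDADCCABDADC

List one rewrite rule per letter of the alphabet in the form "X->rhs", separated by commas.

  step 4 ⇒ step 5: BDADCBDADCBDADC ⇒ C·A·BD·A·DC·C·A·BD·A·DC·C·A·BD·A·DC
    A ↦ BD
    B ↦ C
    C ↦ DC
    D ↦ A

A->BD, B->C, C->DC, D->A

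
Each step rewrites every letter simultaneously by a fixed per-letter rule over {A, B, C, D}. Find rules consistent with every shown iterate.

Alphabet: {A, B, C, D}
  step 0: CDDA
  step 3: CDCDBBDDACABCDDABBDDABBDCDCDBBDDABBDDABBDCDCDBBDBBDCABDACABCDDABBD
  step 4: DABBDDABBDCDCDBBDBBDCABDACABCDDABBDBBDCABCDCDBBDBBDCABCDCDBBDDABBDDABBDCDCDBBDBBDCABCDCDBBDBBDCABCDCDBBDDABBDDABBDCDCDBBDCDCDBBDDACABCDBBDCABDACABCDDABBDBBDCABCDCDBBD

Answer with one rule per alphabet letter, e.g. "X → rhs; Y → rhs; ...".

  step 3 ⇒ step 4: CDCDBBDDACABCDDABBDDABBDCDCDBBDDABBDDABBDCDCDBBDBBDCABDACABCDDABBD ⇒ DA·BBD·DA·BBD·CD·CD·BBD·BBD·CAB·DA·CAB·CD·DA·BBD·BBD·CAB·CD·CD·BBD·BBD·CAB·CD·CD·BBD·DA·BBD·DA·BBD·CD·CD·BBD·BBD·CAB·CD·CD·BBD·BBD·CAB·CD·CD·BBD·DA·BBD·DA·BBD·CD·CD·BBD·CD·CD·BBD·DA·CAB·CD·BBD·CAB·DA·CAB·CD·DA·BBD·BBD·CAB·CD·CD·BBD
    A ↦ CAB
    B ↦ CD
    C ↦ DA
    D ↦ BBD

A->CAB, B->CD, C->DA, D->BBD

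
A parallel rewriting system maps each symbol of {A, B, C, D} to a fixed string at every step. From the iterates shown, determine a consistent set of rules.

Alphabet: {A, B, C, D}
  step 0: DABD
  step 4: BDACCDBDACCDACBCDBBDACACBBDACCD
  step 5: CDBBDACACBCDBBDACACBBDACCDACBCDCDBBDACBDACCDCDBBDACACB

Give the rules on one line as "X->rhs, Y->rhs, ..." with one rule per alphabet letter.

A->BD, B->CD, C->AC, D->B

  step 4 ⇒ step 5: BDACCDBDACCDACBCDBBDACACBBDACCD ⇒ CD·B·BD·AC·AC·B·CD·B·BD·AC·AC·B·BD·AC·CD·AC·B·CD·CD·B·BD·AC·BD·AC·CD·CD·B·BD·AC·AC·B
    A ↦ BD
    B ↦ CD
    C ↦ AC
    D ↦ B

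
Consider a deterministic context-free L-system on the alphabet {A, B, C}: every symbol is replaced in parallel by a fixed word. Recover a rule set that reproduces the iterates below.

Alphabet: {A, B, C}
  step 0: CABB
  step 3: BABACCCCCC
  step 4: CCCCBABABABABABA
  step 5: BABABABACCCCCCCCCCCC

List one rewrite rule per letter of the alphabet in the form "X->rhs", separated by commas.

  step 4 ⇒ step 5: CCCCBABABABABABA ⇒ BA·BA·BA·BA·C·C·C·C·C·C·C·C·C·C·C·C
    A ↦ C
    B ↦ C
    C ↦ BA

A->C, B->C, C->BA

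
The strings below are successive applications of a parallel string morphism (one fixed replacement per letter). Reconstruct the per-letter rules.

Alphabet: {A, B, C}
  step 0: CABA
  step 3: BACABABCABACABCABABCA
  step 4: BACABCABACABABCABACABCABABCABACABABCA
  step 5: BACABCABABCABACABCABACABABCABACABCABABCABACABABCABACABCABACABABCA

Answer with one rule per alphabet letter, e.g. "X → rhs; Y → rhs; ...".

A->CA, B->BA, C->B

  step 4 ⇒ step 5: BACABCABACABABCABACABCABABCABACABABCA ⇒ BA·CA·B·CA·BA·B·CA·BA·CA·B·CA·BA·CA·BA·B·CA·BA·CA·B·CA·BA·B·CA·BA·CA·BA·B·CA·BA·CA·B·CA·BA·CA·BA·B·CA
    A ↦ CA
    B ↦ BA
    C ↦ B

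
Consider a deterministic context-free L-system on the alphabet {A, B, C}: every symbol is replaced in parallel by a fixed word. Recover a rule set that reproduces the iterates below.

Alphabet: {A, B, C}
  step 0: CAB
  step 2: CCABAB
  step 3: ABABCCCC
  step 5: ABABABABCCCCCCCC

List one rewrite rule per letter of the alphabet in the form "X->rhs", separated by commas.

A->C, B->C, C->AB

  step 2 ⇒ step 3: CCABAB ⇒ AB·AB·C·C·C·C
    A ↦ C
    B ↦ C
    C ↦ AB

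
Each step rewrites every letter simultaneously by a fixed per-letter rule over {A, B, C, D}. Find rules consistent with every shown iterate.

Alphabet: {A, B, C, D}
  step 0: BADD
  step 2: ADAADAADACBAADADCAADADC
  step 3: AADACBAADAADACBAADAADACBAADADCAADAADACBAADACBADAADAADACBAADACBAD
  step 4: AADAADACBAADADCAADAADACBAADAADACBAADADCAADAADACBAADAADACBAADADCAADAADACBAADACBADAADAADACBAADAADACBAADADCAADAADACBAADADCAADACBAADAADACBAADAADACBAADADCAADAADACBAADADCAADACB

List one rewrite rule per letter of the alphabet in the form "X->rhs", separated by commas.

A->AAD, B->C, C->AD, D->ACB

  step 3 ⇒ step 4: AADACBAADAADACBAADAADACBAADADCAADAADACBAADACBADAADAADACBAADACBAD ⇒ AAD·AAD·ACB·AAD·AD·C·AAD·AAD·ACB·AAD·AAD·ACB·AAD·AD·C·AAD·AAD·ACB·AAD·AAD·ACB·AAD·AD·C·AAD·AAD·ACB·AAD·ACB·AD·AAD·AAD·ACB·AAD·AAD·ACB·AAD·AD·C·AAD·AAD·ACB·AAD·AD·C·AAD·ACB·AAD·AAD·ACB·AAD·AAD·ACB·AAD·AD·C·AAD·AAD·ACB·AAD·AD·C·AAD·ACB
    A ↦ AAD
    B ↦ C
    C ↦ AD
    D ↦ ACB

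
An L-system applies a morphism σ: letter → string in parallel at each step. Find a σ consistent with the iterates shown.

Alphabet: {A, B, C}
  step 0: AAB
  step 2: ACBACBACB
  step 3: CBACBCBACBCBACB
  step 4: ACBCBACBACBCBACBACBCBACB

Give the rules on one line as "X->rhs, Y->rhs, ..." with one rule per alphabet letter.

  step 3 ⇒ step 4: CBACBCBACBCBACB ⇒ A·CB·CB·A·CB·A·CB·CB·A·CB·A·CB·CB·A·CB
    A ↦ CB
    B ↦ CB
    C ↦ A

A->CB, B->CB, C->A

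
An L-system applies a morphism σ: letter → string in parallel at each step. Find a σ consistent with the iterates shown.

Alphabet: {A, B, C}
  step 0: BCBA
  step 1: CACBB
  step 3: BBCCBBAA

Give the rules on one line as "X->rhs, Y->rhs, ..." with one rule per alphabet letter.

  step 0 ⇒ step 1: BCBA ⇒ C·A·C·BB
    A ↦ BB
    B ↦ C
    C ↦ A

A->BB, B->C, C->A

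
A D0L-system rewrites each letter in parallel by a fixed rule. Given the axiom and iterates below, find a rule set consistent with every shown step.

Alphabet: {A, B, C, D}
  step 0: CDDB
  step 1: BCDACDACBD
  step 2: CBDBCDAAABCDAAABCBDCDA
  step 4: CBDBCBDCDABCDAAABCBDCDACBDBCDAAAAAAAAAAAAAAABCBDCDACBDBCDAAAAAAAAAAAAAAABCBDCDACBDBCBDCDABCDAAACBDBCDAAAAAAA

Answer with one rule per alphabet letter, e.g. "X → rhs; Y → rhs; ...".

  step 1 ⇒ step 2: BCDACDACBD ⇒ CBD·B·CDA·AA·B·CDA·AA·B·CBD·CDA
    A ↦ AA
    B ↦ CBD
    C ↦ B
    D ↦ CDA

A->AA, B->CBD, C->B, D->CDA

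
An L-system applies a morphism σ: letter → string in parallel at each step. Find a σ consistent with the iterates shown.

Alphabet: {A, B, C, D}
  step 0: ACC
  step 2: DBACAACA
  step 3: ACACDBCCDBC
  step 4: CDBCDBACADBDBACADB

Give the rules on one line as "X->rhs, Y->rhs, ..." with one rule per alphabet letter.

A->C, B->A, C->DB, D->AC

  step 3 ⇒ step 4: ACACDBCCDBC ⇒ C·DB·C·DB·AC·A·DB·DB·AC·A·DB
    A ↦ C
    B ↦ A
    C ↦ DB
    D ↦ AC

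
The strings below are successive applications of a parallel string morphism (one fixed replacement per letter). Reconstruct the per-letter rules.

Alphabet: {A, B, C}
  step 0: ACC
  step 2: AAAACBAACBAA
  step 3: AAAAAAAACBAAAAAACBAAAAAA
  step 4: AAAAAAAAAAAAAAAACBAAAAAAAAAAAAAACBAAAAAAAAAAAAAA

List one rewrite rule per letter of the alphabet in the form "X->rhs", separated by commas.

A->AA, B->AA, C->CB

  step 3 ⇒ step 4: AAAAAAAACBAAAAAACBAAAAAA ⇒ AA·AA·AA·AA·AA·AA·AA·AA·CB·AA·AA·AA·AA·AA·AA·AA·CB·AA·AA·AA·AA·AA·AA·AA
    A ↦ AA
    B ↦ AA
    C ↦ CB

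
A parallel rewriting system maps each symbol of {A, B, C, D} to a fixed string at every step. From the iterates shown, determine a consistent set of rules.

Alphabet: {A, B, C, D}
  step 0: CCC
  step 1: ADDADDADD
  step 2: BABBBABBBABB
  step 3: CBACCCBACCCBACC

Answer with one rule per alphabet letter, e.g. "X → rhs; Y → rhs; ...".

  step 2 ⇒ step 3: BABBBABBBABB ⇒ C·BA·C·C·C·BA·C·C·C·BA·C·C
    A ↦ BA
    B ↦ C
  step 0 ⇒ step 1: CCC ⇒ ADD·ADD·ADD
    C ↦ ADD
  step 1 ⇒ step 2: ADDADDADD ⇒ BA·B·B·BA·B·B·BA·B·B
    D ↦ B

A->BA, B->C, C->ADD, D->B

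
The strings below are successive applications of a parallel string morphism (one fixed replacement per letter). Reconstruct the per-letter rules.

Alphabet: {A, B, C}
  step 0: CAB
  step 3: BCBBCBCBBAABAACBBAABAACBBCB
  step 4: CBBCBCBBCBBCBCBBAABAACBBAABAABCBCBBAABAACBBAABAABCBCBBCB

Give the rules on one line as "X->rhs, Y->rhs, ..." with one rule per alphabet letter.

  step 3 ⇒ step 4: BCBBCBCBBAABAACBBAABAACBBCB ⇒ CB·B·CB·CB·B·CB·B·CB·CB·BAA·BAA·CB·BAA·BAA·B·CB·CB·BAA·BAA·CB·BAA·BAA·B·CB·CB·B·CB
    A ↦ BAA
    B ↦ CB
    C ↦ B

A->BAA, B->CB, C->B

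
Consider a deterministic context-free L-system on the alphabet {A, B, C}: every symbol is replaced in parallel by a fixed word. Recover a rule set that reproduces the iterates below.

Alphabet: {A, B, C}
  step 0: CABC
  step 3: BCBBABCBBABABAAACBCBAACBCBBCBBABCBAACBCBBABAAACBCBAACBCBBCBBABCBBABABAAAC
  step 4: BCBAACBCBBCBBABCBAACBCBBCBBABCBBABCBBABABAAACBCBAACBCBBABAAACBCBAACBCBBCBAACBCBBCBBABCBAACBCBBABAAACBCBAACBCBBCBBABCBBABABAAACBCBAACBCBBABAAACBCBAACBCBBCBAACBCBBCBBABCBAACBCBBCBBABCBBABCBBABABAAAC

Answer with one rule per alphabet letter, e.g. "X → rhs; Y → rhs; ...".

  step 3 ⇒ step 4: BCBBABCBBABABAAACBCBAACBCBBCBBABCBAACBCBBABAAACBCBAACBCBBCBBABCBBABABAAAC ⇒ BCB·AAC·BCB·BCB·BA·BCB·AAC·BCB·BCB·BA·BCB·BA·BCB·BA·BA·BA·AAC·BCB·AAC·BCB·BA·BA·AAC·BCB·AAC·BCB·BCB·AAC·BCB·BCB·BA·BCB·AAC·BCB·BA·BA·AAC·BCB·AAC·BCB·BCB·BA·BCB·BA·BA·BA·AAC·BCB·AAC·BCB·BA·BA·AAC·BCB·AAC·BCB·BCB·AAC·BCB·BCB·BA·BCB·AAC·BCB·BCB·BA·BCB·BA·BCB·BA·BA·BA·AAC
    A ↦ BA
    B ↦ BCB
    C ↦ AAC

A->BA, B->BCB, C->AAC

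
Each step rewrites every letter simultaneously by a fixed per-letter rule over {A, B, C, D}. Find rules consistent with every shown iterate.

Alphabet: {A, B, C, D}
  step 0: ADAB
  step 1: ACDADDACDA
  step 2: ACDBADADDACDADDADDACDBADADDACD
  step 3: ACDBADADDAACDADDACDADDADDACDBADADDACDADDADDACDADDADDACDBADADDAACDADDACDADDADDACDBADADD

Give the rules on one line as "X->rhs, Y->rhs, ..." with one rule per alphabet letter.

A->ACD, B->A, C->BAD, D->ADD

  step 2 ⇒ step 3: ACDBADADDACDADDADDACDBADADDACD ⇒ ACD·BAD·ADD·A·ACD·ADD·ACD·ADD·ADD·ACD·BAD·ADD·ACD·ADD·ADD·ACD·ADD·ADD·ACD·BAD·ADD·A·ACD·ADD·ACD·ADD·ADD·ACD·BAD·ADD
    A ↦ ACD
    B ↦ A
    C ↦ BAD
    D ↦ ADD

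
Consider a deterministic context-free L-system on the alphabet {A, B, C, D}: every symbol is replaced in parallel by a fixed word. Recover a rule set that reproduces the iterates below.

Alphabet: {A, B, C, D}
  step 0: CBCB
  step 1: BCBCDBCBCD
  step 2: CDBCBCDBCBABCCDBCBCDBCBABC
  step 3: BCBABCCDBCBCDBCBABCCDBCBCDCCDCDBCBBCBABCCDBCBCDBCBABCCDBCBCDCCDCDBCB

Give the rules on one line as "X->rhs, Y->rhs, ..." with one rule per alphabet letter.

  step 2 ⇒ step 3: CDBCBCDBCBABCCDBCBCDBCBABC ⇒ BCB·ABC·CD·BCB·CD·BCB·ABC·CD·BCB·CD·CCD·CD·BCB·BCB·ABC·CD·BCB·CD·BCB·ABC·CD·BCB·CD·CCD·CD·BCB
    A ↦ CCD
    B ↦ CD
    C ↦ BCB
    D ↦ ABC

A->CCD, B->CD, C->BCB, D->ABC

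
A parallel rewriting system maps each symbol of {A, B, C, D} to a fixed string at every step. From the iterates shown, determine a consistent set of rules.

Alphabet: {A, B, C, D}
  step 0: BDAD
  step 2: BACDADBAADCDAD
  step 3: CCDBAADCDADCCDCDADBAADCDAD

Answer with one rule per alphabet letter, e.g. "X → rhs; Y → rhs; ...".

  step 2 ⇒ step 3: BACDADBAADCDAD ⇒ C·CD·BA·AD·CD·AD·C·CD·CD·AD·BA·AD·CD·AD
    A ↦ CD
    B ↦ C
    C ↦ BA
    D ↦ AD

A->CD, B->C, C->BA, D->AD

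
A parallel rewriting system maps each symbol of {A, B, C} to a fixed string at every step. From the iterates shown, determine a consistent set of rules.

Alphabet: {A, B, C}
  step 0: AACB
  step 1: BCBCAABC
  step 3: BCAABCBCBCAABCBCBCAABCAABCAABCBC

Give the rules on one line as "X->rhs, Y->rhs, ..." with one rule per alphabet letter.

A->BC, B->BC, C->AA

  step 0 ⇒ step 1: AACB ⇒ BC·BC·AA·BC
    A ↦ BC
    B ↦ BC
    C ↦ AA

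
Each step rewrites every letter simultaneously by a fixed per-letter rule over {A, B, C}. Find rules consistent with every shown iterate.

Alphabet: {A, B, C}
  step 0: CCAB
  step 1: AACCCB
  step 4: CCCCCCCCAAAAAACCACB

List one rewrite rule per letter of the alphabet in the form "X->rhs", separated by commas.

A->CC, B->CB, C->A

  step 0 ⇒ step 1: CCAB ⇒ A·A·CC·CB
    A ↦ CC
    B ↦ CB
    C ↦ A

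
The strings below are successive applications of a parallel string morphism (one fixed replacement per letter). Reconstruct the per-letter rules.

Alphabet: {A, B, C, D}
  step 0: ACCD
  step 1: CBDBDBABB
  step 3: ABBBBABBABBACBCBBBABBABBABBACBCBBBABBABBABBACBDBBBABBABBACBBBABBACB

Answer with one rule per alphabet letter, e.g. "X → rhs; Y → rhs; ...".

A->CB, B->BBA, C->DB, D->ABB

  step 0 ⇒ step 1: ACCD ⇒ CB·DB·DB·ABB
    A ↦ CB
    C ↦ DB
    D ↦ ABB
    B ↦ BBA  (constrained at step 1)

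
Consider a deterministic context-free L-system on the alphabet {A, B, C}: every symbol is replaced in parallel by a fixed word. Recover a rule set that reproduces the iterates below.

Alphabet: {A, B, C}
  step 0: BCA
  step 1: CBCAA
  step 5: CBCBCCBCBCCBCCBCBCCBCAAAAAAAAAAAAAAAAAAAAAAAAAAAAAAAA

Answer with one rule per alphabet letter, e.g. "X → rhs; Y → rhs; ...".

A->AA, B->C, C->BC

  step 0 ⇒ step 1: BCA ⇒ C·BC·AA
    A ↦ AA
    B ↦ C
    C ↦ BC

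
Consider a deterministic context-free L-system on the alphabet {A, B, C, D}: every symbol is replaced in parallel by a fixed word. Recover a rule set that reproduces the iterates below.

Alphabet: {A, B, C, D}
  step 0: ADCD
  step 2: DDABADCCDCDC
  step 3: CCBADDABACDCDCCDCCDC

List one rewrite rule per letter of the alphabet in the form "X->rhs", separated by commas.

A->BA, B->DDA, C->DC, D->C

  step 2 ⇒ step 3: DDABADCCDCDC ⇒ C·C·BA·DDA·BA·C·DC·DC·C·DC·C·DC
    A ↦ BA
    B ↦ DDA
    C ↦ DC
    D ↦ C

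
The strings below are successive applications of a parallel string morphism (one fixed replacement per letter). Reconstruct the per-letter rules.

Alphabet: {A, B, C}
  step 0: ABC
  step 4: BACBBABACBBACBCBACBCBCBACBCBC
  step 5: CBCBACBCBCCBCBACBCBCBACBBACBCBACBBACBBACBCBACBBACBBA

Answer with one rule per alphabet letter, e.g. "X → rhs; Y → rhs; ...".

  step 4 ⇒ step 5: BACBBABACBBACBCBACBCBCBACBCBC ⇒ CB·C·BA·CB·CB·C·CB·C·BA·CB·CB·C·BA·CB·BA·CB·C·BA·CB·BA·CB·BA·CB·C·BA·CB·BA·CB·BA
    A ↦ C
    B ↦ CB
    C ↦ BA

A->C, B->CB, C->BA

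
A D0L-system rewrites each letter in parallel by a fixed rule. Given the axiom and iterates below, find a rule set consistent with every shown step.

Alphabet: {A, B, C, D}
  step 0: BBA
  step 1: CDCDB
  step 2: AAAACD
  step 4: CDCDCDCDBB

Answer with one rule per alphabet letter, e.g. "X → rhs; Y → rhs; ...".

  step 1 ⇒ step 2: CDCDB ⇒ A·A·A·A·CD
    B ↦ CD
    C ↦ A
    D ↦ A
  step 0 ⇒ step 1: BBA ⇒ CD·CD·B
    A ↦ B

A->B, B->CD, C->A, D->A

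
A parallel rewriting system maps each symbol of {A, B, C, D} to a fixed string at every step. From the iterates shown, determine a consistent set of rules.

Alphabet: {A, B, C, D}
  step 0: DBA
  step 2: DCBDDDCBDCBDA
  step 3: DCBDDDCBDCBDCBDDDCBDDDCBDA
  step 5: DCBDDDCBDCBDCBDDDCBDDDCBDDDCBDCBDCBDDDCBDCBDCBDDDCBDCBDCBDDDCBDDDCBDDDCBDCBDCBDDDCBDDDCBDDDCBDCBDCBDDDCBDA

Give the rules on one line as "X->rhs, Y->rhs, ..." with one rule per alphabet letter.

  step 2 ⇒ step 3: DCBDDDCBDCBDA ⇒ DCB·D·D·DCB·DCB·DCB·D·D·DCB·D·D·DCB·DA
    A ↦ DA
    B ↦ D
    C ↦ D
    D ↦ DCB

A->DA, B->D, C->D, D->DCB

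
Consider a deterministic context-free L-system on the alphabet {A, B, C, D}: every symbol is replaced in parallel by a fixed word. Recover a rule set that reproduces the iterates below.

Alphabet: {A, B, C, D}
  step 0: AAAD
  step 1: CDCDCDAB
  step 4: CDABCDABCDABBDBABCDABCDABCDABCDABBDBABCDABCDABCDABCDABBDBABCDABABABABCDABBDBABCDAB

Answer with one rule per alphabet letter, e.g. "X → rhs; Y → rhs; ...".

A->CD, B->AB, C->BDB, D->AB

  step 0 ⇒ step 1: AAAD ⇒ CD·CD·CD·AB
    A ↦ CD
    D ↦ AB
    B ↦ AB  (constrained at step 1)
    C ↦ BDB  (constrained at step 1)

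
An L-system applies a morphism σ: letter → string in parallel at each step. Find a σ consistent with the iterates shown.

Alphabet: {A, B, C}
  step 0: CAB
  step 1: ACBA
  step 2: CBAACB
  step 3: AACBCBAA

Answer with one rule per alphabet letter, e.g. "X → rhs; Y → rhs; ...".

A->CB, B->A, C->A

  step 2 ⇒ step 3: CBAACB ⇒ A·A·CB·CB·A·A
    A ↦ CB
    B ↦ A
    C ↦ A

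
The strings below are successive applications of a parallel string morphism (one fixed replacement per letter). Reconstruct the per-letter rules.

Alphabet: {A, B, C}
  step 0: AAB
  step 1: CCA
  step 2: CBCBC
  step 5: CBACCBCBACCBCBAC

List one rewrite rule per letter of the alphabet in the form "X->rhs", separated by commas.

A->C, B->A, C->CB

  step 1 ⇒ step 2: CCA ⇒ CB·CB·C
    A ↦ C
    C ↦ CB
  step 0 ⇒ step 1: AAB ⇒ C·C·A
    B ↦ A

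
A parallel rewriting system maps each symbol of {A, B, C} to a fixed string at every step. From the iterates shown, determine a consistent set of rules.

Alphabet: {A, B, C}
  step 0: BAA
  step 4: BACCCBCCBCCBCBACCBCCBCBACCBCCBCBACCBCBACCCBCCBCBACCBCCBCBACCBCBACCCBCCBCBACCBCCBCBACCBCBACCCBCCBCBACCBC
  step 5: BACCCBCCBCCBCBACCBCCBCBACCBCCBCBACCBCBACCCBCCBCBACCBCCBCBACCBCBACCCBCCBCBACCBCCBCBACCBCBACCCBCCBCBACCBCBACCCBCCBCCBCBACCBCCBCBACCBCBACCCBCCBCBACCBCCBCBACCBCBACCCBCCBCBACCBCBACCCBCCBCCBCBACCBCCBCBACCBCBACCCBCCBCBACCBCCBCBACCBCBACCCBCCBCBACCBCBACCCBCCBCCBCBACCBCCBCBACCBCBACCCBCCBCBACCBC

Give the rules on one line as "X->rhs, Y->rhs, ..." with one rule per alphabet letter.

  step 4 ⇒ step 5: BACCCBCCBCCBCBACCBCCBCBACCBCCBCBACCBCBACCCBCCBCBACCBCCBCBACCBCBACCCBCCBCBACCBCCBCBACCBCBACCCBCCBCBACCBC ⇒ BAC·C·CBC·CBC·CBC·BAC·CBC·CBC·BAC·CBC·CBC·BAC·CBC·BAC·C·CBC·CBC·BAC·CBC·CBC·BAC·CBC·BAC·C·CBC·CBC·BAC·CBC·CBC·BAC·CBC·BAC·C·CBC·CBC·BAC·CBC·BAC·C·CBC·CBC·CBC·BAC·CBC·CBC·BAC·CBC·BAC·C·CBC·CBC·BAC·CBC·CBC·BAC·CBC·BAC·C·CBC·CBC·BAC·CBC·BAC·C·CBC·CBC·CBC·BAC·CBC·CBC·BAC·CBC·BAC·C·CBC·CBC·BAC·CBC·CBC·BAC·CBC·BAC·C·CBC·CBC·BAC·CBC·BAC·C·CBC·CBC·CBC·BAC·CBC·CBC·BAC·CBC·BAC·C·CBC·CBC·BAC·CBC
    A ↦ C
    B ↦ BAC
    C ↦ CBC

A->C, B->BAC, C->CBC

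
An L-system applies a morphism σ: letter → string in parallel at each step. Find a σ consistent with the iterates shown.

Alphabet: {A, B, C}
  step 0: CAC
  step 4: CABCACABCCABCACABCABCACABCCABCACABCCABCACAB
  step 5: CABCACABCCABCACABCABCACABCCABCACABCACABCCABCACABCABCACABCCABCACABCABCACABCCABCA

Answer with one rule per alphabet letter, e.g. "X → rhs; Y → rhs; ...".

A->C, B->A, C->CAB

  step 4 ⇒ step 5: CABCACABCCABCACABCABCACABCCABCACABCCABCACAB ⇒ CAB·C·A·CAB·C·CAB·C·A·CAB·CAB·C·A·CAB·C·CAB·C·A·CAB·C·A·CAB·C·CAB·C·A·CAB·CAB·C·A·CAB·C·CAB·C·A·CAB·CAB·C·A·CAB·C·CAB·C·A
    A ↦ C
    B ↦ A
    C ↦ CAB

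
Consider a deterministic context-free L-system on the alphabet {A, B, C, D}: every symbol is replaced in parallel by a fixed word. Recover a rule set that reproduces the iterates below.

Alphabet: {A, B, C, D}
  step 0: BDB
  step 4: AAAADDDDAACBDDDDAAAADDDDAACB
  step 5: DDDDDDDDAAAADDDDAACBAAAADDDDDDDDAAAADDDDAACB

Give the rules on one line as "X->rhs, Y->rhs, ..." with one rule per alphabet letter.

  step 4 ⇒ step 5: AAAADDDDAACBDDDDAAAADDDDAACB ⇒ DD·DD·DD·DD·A·A·A·A·DD·DD·AA·CB·A·A·A·A·DD·DD·DD·DD·A·A·A·A·DD·DD·AA·CB
    A ↦ DD
    B ↦ CB
    C ↦ AA
    D ↦ A

A->DD, B->CB, C->AA, D->A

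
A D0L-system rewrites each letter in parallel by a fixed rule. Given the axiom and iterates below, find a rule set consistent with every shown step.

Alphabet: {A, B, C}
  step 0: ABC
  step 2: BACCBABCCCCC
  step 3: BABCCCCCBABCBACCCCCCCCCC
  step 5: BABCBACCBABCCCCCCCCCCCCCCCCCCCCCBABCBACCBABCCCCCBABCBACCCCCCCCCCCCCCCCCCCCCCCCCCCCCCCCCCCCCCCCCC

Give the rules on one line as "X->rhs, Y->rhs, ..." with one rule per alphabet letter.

  step 2 ⇒ step 3: BACCBABCCCCC ⇒ BA·BC·CC·CC·BA·BC·BA·CC·CC·CC·CC·CC
    A ↦ BC
    B ↦ BA
    C ↦ CC

A->BC, B->BA, C->CC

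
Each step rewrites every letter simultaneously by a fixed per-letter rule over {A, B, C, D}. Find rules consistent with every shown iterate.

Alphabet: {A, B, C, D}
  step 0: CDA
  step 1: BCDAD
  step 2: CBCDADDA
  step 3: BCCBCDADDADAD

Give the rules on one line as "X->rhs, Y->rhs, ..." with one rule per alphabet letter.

  step 2 ⇒ step 3: CBCDADDA ⇒ BC·C·BC·DA·D·DA·DA·D
    A ↦ D
    B ↦ C
    C ↦ BC
    D ↦ DA

A->D, B->C, C->BC, D->DA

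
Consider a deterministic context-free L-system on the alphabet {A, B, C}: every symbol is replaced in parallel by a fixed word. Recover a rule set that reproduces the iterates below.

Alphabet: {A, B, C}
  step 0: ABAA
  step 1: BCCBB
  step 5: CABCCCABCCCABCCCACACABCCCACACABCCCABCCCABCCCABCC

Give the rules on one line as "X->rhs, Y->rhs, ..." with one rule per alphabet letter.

A->B, B->CC, C->CA

  step 0 ⇒ step 1: ABAA ⇒ B·CC·B·B
    A ↦ B
    B ↦ CC
    C ↦ CA  (constrained at step 1)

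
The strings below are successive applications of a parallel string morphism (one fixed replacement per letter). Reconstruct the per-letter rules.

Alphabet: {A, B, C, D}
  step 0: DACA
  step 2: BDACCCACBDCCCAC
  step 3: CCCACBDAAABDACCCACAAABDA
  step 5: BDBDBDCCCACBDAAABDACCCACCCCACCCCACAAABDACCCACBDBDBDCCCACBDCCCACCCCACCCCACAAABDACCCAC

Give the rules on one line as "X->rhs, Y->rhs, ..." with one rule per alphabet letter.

  step 2 ⇒ step 3: BDACCCACBDCCCAC ⇒ CCC·AC·BD·A·A·A·BD·A·CCC·AC·A·A·A·BD·A
    A ↦ BD
    B ↦ CCC
    C ↦ A
    D ↦ AC

A->BD, B->CCC, C->A, D->AC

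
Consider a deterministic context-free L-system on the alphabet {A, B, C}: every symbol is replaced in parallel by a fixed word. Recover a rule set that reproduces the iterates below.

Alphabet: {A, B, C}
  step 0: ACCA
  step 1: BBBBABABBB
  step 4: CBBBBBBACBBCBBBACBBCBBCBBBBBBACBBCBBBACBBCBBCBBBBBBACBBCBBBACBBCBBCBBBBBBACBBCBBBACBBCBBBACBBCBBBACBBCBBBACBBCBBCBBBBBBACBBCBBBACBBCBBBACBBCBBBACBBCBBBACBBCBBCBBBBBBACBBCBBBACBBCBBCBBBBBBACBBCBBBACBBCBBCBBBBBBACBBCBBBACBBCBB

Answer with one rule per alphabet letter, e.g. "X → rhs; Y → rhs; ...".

  step 0 ⇒ step 1: ACCA ⇒ BBB·BA·BA·BBB
    A ↦ BBB
    C ↦ BA
    B ↦ CBB  (constrained at step 1)

A->BBB, B->CBB, C->BA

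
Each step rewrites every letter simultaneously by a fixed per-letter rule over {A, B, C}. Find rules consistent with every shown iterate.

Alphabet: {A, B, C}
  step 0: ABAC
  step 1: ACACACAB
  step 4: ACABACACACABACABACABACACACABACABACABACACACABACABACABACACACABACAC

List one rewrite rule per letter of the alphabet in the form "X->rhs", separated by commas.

  step 0 ⇒ step 1: ABAC ⇒ ACA·C·ACA·B
    A ↦ ACA
    B ↦ C
    C ↦ B

A->ACA, B->C, C->B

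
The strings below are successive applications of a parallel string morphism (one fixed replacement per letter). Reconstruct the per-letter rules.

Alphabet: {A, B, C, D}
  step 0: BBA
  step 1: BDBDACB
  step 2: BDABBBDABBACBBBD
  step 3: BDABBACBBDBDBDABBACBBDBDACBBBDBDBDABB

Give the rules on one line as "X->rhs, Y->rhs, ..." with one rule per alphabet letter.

  step 2 ⇒ step 3: BDABBBDABBACBBBD ⇒ BD·ABB·ACB·BD·BD·BD·ABB·ACB·BD·BD·ACB·B·BD·BD·BD·ABB
    A ↦ ACB
    B ↦ BD
    C ↦ B
    D ↦ ABB

A->ACB, B->BD, C->B, D->ABB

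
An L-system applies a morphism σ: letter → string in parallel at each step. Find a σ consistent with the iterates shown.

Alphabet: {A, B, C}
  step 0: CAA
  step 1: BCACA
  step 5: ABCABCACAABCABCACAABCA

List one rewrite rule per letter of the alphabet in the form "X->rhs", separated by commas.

A->CA, B->A, C->B

  step 0 ⇒ step 1: CAA ⇒ B·CA·CA
    A ↦ CA
    C ↦ B
    B ↦ A  (constrained at step 1)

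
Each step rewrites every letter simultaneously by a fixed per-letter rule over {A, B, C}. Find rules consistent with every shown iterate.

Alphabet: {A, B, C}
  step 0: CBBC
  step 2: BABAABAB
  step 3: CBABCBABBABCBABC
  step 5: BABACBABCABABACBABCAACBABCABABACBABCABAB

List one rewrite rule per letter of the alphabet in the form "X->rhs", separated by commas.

A->BAB, B->C, C->A

  step 2 ⇒ step 3: BABAABAB ⇒ C·BAB·C·BAB·BAB·C·BAB·C
    A ↦ BAB
    B ↦ C
    C ↦ A  (constrained at step 0)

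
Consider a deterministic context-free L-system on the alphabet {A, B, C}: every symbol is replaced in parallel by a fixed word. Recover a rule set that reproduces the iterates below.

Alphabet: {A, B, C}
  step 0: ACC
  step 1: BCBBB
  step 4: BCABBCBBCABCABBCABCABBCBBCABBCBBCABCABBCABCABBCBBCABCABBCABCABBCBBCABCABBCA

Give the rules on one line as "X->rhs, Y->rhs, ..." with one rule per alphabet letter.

A->BCB, B->BCA, C->B

  step 0 ⇒ step 1: ACC ⇒ BCB·B·B
    A ↦ BCB
    C ↦ B
    B ↦ BCA  (constrained at step 1)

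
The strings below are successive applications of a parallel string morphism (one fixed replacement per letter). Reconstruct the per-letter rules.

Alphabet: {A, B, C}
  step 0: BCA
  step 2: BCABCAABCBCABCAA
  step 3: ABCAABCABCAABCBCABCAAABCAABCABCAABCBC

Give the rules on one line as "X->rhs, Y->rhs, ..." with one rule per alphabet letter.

A->BC, B->AB, C->CAA

  step 2 ⇒ step 3: BCABCAABCBCABCAA ⇒ AB·CAA·BC·AB·CAA·BC·BC·AB·CAA·AB·CAA·BC·AB·CAA·BC·BC
    A ↦ BC
    B ↦ AB
    C ↦ CAA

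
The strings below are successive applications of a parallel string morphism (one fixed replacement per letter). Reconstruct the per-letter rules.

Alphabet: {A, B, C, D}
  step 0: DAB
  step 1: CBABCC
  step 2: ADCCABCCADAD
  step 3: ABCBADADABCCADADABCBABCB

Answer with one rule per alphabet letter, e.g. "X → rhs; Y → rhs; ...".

  step 2 ⇒ step 3: ADCCABCCADAD ⇒ AB·CB·AD·AD·AB·CC·AD·AD·AB·CB·AB·CB
    A ↦ AB
    B ↦ CC
    C ↦ AD
    D ↦ CB

A->AB, B->CC, C->AD, D->CB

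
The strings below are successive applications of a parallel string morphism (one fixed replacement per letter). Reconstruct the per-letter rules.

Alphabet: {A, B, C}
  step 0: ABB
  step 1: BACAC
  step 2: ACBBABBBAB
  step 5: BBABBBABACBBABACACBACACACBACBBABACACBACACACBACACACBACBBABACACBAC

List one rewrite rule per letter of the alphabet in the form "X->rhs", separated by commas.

A->B, B->AC, C->BAB

  step 1 ⇒ step 2: BACAC ⇒ AC·B·BAB·B·BAB
    A ↦ B
    B ↦ AC
    C ↦ BAB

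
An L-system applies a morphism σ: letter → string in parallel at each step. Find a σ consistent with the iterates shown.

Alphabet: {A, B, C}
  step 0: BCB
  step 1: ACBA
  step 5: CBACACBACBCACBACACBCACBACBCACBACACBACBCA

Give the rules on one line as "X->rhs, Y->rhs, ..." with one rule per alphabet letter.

  step 0 ⇒ step 1: BCB ⇒ A·CB·A
    B ↦ A
    C ↦ CB
    A ↦ CA  (constrained at step 1)

A->CA, B->A, C->CB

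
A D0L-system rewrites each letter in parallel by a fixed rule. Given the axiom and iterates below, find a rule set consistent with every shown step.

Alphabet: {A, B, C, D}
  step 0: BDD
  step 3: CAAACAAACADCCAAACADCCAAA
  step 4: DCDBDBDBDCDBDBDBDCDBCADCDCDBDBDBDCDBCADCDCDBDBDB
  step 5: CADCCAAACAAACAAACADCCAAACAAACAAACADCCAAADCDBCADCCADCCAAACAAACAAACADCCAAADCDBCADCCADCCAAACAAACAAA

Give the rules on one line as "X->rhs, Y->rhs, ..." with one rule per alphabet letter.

  step 4 ⇒ step 5: DCDBDBDBDCDBDBDBDCDBCADCDCDBDBDBDCDBCADCDCDBDBDB ⇒ CA·DC·CA·AA·CA·AA·CA·AA·CA·DC·CA·AA·CA·AA·CA·AA·CA·DC·CA·AA·DC·DB·CA·DC·CA·DC·CA·AA·CA·AA·CA·AA·CA·DC·CA·AA·DC·DB·CA·DC·CA·DC·CA·AA·CA·AA·CA·AA
    A ↦ DB
    B ↦ AA
    C ↦ DC
    D ↦ CA

A->DB, B->AA, C->DC, D->CA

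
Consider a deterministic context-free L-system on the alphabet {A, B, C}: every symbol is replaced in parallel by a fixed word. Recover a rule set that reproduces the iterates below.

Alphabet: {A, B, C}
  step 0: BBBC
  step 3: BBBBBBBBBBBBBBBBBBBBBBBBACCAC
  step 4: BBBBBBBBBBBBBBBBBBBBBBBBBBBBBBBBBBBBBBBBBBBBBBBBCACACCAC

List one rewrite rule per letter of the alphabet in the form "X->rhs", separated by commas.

  step 3 ⇒ step 4: BBBBBBBBBBBBBBBBBBBBBBBBACCAC ⇒ BB·BB·BB·BB·BB·BB·BB·BB·BB·BB·BB·BB·BB·BB·BB·BB·BB·BB·BB·BB·BB·BB·BB·BB·C·AC·AC·C·AC
    A ↦ C
    B ↦ BB
    C ↦ AC

A->C, B->BB, C->AC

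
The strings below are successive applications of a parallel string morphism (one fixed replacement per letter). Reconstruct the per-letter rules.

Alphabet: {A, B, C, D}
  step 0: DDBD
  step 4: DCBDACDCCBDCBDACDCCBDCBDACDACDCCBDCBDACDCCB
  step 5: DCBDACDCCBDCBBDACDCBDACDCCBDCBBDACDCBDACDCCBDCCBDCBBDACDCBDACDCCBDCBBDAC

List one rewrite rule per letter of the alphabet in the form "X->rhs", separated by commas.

A->C, B->DAC, C->B, D->DC

  step 4 ⇒ step 5: DCBDACDCCBDCBDACDCCBDCBDACDACDCCBDCBDACDCCB ⇒ DC·B·DAC·DC·C·B·DC·B·B·DAC·DC·B·DAC·DC·C·B·DC·B·B·DAC·DC·B·DAC·DC·C·B·DC·C·B·DC·B·B·DAC·DC·B·DAC·DC·C·B·DC·B·B·DAC
    A ↦ C
    B ↦ DAC
    C ↦ B
    D ↦ DC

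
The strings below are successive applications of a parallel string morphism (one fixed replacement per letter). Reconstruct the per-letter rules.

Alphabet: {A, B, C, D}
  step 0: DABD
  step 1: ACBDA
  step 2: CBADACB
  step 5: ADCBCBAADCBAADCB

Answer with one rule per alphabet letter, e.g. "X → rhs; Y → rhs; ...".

A->CB, B->D, C->A, D->A

  step 1 ⇒ step 2: ACBDA ⇒ CB·A·D·A·CB
    A ↦ CB
    B ↦ D
    C ↦ A
    D ↦ A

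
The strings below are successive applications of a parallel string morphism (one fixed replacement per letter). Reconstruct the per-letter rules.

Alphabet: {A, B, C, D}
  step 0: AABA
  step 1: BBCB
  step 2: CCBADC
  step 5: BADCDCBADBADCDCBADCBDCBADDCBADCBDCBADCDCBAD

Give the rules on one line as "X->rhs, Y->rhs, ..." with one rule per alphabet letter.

A->B, B->C, C->BAD, D->DC

  step 1 ⇒ step 2: BBCB ⇒ C·C·BAD·C
    B ↦ C
    C ↦ BAD
  step 0 ⇒ step 1: AABA ⇒ B·B·C·B
    A ↦ B
    D ↦ DC  (constrained at step 2)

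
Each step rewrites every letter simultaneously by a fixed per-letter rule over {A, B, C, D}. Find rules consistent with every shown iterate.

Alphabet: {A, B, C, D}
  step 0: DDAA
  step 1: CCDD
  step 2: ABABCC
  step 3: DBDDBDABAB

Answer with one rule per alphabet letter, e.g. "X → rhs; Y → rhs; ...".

A->D, B->BD, C->AB, D->C

  step 2 ⇒ step 3: ABABCC ⇒ D·BD·D·BD·AB·AB
    A ↦ D
    B ↦ BD
    C ↦ AB
  step 0 ⇒ step 1: DDAA ⇒ C·C·D·D
    D ↦ C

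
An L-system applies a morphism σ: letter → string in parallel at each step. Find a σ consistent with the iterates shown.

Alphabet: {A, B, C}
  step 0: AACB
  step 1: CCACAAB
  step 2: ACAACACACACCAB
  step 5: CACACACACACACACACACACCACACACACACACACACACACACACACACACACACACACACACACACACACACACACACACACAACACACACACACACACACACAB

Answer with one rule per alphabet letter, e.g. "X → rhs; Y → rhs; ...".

A->C, B->AB, C->ACA

  step 1 ⇒ step 2: CCACAAB ⇒ ACA·ACA·C·ACA·C·C·AB
    A ↦ C
    B ↦ AB
    C ↦ ACA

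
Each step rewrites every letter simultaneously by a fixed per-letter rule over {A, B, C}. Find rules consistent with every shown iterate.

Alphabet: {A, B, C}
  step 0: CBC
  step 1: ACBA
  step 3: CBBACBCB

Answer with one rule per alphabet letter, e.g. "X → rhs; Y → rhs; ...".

A->B, B->CB, C->A

  step 0 ⇒ step 1: CBC ⇒ A·CB·A
    B ↦ CB
    C ↦ A
    A ↦ B  (constrained at step 1)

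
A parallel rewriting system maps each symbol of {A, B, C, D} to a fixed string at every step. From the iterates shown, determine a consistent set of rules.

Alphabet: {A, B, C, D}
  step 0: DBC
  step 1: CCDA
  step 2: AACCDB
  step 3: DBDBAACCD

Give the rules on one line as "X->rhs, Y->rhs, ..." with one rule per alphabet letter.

A->DB, B->D, C->A, D->CC

  step 2 ⇒ step 3: AACCDB ⇒ DB·DB·A·A·CC·D
    A ↦ DB
    B ↦ D
    C ↦ A
    D ↦ CC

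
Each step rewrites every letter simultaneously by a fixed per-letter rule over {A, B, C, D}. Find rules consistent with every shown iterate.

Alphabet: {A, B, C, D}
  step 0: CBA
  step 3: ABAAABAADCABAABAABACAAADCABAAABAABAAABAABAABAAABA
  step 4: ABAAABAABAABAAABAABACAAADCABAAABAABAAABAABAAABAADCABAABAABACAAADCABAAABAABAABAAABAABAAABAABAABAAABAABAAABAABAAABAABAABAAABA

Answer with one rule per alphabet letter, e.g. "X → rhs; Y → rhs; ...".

  step 3 ⇒ step 4: ABAAABAADCABAABAABACAAADCABAAABAABAAABAABAABAAABA ⇒ ABA·A·ABA·ABA·ABA·A·ABA·ABA·CAA·ADC·ABA·A·ABA·ABA·A·ABA·ABA·A·ABA·ADC·ABA·ABA·ABA·CAA·ADC·ABA·A·ABA·ABA·ABA·A·ABA·ABA·A·ABA·ABA·ABA·A·ABA·ABA·A·ABA·ABA·A·ABA·ABA·ABA·A·ABA
    A ↦ ABA
    B ↦ A
    C ↦ ADC
    D ↦ CAA

A->ABA, B->A, C->ADC, D->CAA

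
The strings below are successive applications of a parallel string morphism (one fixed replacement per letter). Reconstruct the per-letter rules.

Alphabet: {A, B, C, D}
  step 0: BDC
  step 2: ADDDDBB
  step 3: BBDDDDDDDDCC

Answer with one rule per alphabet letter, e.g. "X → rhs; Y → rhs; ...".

  step 2 ⇒ step 3: ADDDDBB ⇒ BB·DD·DD·DD·DD·C·C
    A ↦ BB
    B ↦ C
    D ↦ DD
    C ↦ A  (constrained at step 0)

A->BB, B->C, C->A, D->DD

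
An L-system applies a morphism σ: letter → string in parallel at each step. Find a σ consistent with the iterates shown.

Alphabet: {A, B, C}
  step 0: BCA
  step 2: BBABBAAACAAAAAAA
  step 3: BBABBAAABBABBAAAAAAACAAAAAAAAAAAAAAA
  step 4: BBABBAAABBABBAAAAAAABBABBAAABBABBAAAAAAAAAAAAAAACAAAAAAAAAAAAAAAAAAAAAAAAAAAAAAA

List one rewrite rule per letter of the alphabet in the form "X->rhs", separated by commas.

  step 3 ⇒ step 4: BBABBAAABBABBAAAAAAACAAAAAAAAAAAAAAA ⇒ BBA·BBA·AA·BBA·BBA·AA·AA·AA·BBA·BBA·AA·BBA·BBA·AA·AA·AA·AA·AA·AA·AA·CA·AA·AA·AA·AA·AA·AA·AA·AA·AA·AA·AA·AA·AA·AA·AA
    A ↦ AA
    B ↦ BBA
    C ↦ CA

A->AA, B->BBA, C->CA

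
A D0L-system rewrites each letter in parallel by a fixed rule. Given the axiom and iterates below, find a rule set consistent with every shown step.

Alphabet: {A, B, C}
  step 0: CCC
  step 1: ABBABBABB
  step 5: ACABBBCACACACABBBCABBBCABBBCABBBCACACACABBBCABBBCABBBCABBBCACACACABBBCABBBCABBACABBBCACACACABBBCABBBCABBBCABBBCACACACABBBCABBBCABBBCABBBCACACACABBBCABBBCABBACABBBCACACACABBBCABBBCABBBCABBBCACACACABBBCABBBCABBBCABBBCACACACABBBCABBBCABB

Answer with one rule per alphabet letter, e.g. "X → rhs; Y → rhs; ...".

  step 0 ⇒ step 1: CCC ⇒ ABB·ABB·ABB
    C ↦ ABB
    A ↦ BC  (constrained at step 1)
    B ↦ AC  (constrained at step 1)

A->BC, B->AC, C->ABB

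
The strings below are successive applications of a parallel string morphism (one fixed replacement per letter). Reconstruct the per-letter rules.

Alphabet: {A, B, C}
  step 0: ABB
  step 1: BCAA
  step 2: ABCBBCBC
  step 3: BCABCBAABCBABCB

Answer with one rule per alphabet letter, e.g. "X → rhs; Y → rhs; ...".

A->BC, B->A, C->BCB

  step 2 ⇒ step 3: ABCBBCBC ⇒ BC·A·BCB·A·A·BCB·A·BCB
    A ↦ BC
    B ↦ A
    C ↦ BCB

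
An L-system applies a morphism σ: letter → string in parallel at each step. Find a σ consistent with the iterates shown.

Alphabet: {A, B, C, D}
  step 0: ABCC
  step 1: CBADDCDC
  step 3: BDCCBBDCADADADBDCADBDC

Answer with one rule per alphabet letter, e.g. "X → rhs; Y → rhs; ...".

A->CB, B->AD, C->DC, D->B

  step 0 ⇒ step 1: ABCC ⇒ CB·AD·DC·DC
    A ↦ CB
    B ↦ AD
    C ↦ DC
    D ↦ B  (constrained at step 1)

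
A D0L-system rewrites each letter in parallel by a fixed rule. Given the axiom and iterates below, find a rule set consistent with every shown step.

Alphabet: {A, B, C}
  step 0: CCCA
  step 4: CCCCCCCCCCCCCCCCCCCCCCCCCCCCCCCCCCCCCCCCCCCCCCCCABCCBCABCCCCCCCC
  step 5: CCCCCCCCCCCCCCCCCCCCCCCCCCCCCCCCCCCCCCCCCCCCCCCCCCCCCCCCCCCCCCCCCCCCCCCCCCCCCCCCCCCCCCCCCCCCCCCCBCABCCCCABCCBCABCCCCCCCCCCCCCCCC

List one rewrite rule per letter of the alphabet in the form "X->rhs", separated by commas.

A->BC, B->AB, C->CC

  step 4 ⇒ step 5: CCCCCCCCCCCCCCCCCCCCCCCCCCCCCCCCCCCCCCCCCCCCCCCCABCCBCABCCCCCCCC ⇒ CC·CC·CC·CC·CC·CC·CC·CC·CC·CC·CC·CC·CC·CC·CC·CC·CC·CC·CC·CC·CC·CC·CC·CC·CC·CC·CC·CC·CC·CC·CC·CC·CC·CC·CC·CC·CC·CC·CC·CC·CC·CC·CC·CC·CC·CC·CC·CC·BC·AB·CC·CC·AB·CC·BC·AB·CC·CC·CC·CC·CC·CC·CC·CC
    A ↦ BC
    B ↦ AB
    C ↦ CC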